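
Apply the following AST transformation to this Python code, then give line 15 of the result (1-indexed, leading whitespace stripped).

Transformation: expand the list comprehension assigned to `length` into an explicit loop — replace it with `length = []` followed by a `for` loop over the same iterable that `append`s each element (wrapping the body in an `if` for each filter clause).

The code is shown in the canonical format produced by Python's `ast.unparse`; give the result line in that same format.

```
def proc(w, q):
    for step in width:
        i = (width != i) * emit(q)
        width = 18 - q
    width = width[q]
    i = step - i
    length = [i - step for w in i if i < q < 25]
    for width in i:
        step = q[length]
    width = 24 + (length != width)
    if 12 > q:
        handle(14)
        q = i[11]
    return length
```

handle(14)

Transformed code:
def proc(w, q):
    for step in width:
        i = (width != i) * emit(q)
        width = 18 - q
    width = width[q]
    i = step - i
    length = []
    for w in i:
        if i < q < 25:
            length.append(i - step)
    for width in i:
        step = q[length]
    width = 24 + (length != width)
    if 12 > q:
        handle(14)
        q = i[11]
    return length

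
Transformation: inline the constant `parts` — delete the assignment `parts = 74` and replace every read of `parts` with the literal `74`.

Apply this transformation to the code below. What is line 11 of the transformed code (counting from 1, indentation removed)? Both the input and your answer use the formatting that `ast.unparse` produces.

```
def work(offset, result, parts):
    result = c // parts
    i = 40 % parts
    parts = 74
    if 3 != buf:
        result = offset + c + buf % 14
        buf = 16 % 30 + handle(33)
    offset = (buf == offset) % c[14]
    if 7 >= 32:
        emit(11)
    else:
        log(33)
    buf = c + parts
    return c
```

Transformed code:
def work(offset, result, parts):
    result = c // 74
    i = 40 % 74
    if 3 != buf:
        result = offset + c + buf % 14
        buf = 16 % 30 + handle(33)
    offset = (buf == offset) % c[14]
    if 7 >= 32:
        emit(11)
    else:
        log(33)
    buf = c + 74
    return c

log(33)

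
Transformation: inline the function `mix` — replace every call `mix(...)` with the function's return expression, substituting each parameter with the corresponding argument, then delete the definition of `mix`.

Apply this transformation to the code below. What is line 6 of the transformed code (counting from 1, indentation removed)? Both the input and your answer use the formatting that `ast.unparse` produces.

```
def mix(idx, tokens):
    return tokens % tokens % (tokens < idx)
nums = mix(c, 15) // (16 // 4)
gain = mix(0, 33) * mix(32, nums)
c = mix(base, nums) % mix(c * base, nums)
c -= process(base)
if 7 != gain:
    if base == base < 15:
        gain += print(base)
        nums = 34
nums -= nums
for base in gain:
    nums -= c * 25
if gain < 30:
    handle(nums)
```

Transformed code:
nums = 15 % 15 % (15 < c) // (16 // 4)
gain = 33 % 33 % (33 < 0) * (nums % nums % (nums < 32))
c = nums % nums % (nums < base) % (nums % nums % (nums < c * base))
c -= process(base)
if 7 != gain:
    if base == base < 15:
        gain += print(base)
        nums = 34
nums -= nums
for base in gain:
    nums -= c * 25
if gain < 30:
    handle(nums)

if base == base < 15:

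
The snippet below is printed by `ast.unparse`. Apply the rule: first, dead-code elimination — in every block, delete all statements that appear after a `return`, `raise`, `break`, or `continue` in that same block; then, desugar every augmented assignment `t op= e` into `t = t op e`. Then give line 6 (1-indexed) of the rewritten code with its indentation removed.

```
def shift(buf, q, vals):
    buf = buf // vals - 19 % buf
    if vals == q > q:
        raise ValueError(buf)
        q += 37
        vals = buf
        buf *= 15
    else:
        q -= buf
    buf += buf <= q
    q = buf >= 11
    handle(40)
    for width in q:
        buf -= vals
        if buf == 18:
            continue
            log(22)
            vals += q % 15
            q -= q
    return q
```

Transformed code:
def shift(buf, q, vals):
    buf = buf // vals - 19 % buf
    if vals == q > q:
        raise ValueError(buf)
    else:
        q = q - buf
    buf = buf + (buf <= q)
    q = buf >= 11
    handle(40)
    for width in q:
        buf = buf - vals
        if buf == 18:
            continue
    return q

q = q - buf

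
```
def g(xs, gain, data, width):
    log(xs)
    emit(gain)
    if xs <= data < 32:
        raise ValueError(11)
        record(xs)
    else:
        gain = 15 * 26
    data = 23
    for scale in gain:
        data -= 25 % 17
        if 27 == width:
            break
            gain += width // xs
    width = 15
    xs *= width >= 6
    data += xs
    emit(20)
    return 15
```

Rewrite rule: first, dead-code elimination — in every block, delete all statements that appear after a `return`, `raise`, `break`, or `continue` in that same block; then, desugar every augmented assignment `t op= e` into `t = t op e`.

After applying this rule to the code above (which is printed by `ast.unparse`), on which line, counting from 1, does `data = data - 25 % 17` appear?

Transformed code:
def g(xs, gain, data, width):
    log(xs)
    emit(gain)
    if xs <= data < 32:
        raise ValueError(11)
    else:
        gain = 15 * 26
    data = 23
    for scale in gain:
        data = data - 25 % 17
        if 27 == width:
            break
    width = 15
    xs = xs * (width >= 6)
    data = data + xs
    emit(20)
    return 15

10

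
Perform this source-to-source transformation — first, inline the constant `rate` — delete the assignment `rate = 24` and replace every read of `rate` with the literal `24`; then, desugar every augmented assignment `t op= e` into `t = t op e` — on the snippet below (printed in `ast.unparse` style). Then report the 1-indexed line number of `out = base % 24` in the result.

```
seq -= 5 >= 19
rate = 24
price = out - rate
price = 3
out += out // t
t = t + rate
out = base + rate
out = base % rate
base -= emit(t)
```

7

Transformed code:
seq = seq - (5 >= 19)
price = out - 24
price = 3
out = out + out // t
t = t + 24
out = base + 24
out = base % 24
base = base - emit(t)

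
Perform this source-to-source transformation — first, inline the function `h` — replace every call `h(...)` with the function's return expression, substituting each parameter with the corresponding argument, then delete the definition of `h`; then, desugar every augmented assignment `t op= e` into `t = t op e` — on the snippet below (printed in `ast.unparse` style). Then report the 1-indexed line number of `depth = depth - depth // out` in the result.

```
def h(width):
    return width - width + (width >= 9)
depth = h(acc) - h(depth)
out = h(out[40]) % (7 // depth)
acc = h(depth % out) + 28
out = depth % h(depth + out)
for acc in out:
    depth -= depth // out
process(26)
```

Transformed code:
depth = acc - acc + (acc >= 9) - (depth - depth + (depth >= 9))
out = (out[40] - out[40] + (out[40] >= 9)) % (7 // depth)
acc = depth % out - depth % out + (depth % out >= 9) + 28
out = depth % (depth + out - (depth + out) + (depth + out >= 9))
for acc in out:
    depth = depth - depth // out
process(26)

6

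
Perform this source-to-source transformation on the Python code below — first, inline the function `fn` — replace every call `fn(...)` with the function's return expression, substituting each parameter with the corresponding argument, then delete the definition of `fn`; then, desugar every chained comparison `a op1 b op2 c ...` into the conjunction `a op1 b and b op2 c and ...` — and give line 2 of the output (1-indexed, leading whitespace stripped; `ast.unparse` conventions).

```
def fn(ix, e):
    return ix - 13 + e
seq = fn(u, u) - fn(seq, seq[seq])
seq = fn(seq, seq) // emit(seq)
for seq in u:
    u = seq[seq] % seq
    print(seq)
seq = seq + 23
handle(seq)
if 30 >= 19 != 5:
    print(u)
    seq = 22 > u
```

Transformed code:
seq = u - 13 + u - (seq - 13 + seq[seq])
seq = (seq - 13 + seq) // emit(seq)
for seq in u:
    u = seq[seq] % seq
    print(seq)
seq = seq + 23
handle(seq)
if 30 >= 19 and 19 != 5:
    print(u)
    seq = 22 > u

seq = (seq - 13 + seq) // emit(seq)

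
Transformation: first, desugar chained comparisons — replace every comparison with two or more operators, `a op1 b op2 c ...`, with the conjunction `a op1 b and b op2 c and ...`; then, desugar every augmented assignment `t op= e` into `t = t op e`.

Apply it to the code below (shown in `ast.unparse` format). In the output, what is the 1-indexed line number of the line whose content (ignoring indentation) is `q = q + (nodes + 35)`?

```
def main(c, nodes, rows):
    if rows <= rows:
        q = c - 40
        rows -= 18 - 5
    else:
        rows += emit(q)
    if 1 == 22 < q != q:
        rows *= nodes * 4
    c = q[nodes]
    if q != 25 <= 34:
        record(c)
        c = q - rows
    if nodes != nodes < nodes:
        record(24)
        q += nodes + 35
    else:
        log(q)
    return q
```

15

Transformed code:
def main(c, nodes, rows):
    if rows <= rows:
        q = c - 40
        rows = rows - (18 - 5)
    else:
        rows = rows + emit(q)
    if 1 == 22 and 22 < q and (q != q):
        rows = rows * (nodes * 4)
    c = q[nodes]
    if q != 25 and 25 <= 34:
        record(c)
        c = q - rows
    if nodes != nodes and nodes < nodes:
        record(24)
        q = q + (nodes + 35)
    else:
        log(q)
    return q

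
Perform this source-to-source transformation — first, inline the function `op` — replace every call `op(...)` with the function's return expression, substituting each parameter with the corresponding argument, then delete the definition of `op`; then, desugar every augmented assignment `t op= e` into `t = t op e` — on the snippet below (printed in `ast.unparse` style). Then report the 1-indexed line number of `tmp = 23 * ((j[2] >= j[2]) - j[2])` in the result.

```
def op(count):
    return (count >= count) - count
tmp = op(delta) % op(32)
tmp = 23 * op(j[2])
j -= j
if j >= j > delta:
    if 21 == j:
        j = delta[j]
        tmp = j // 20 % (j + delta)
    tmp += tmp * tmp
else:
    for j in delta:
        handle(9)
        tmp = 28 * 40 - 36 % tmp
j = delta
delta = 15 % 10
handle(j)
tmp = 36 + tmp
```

2

Transformed code:
tmp = ((delta >= delta) - delta) % ((32 >= 32) - 32)
tmp = 23 * ((j[2] >= j[2]) - j[2])
j = j - j
if j >= j > delta:
    if 21 == j:
        j = delta[j]
        tmp = j // 20 % (j + delta)
    tmp = tmp + tmp * tmp
else:
    for j in delta:
        handle(9)
        tmp = 28 * 40 - 36 % tmp
j = delta
delta = 15 % 10
handle(j)
tmp = 36 + tmp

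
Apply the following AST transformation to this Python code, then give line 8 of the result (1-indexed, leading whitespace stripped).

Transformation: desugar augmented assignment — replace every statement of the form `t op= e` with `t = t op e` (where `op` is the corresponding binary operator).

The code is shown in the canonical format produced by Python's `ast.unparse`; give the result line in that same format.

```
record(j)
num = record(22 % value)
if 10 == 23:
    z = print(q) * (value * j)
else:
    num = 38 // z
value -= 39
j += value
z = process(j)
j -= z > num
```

j = j + value

Transformed code:
record(j)
num = record(22 % value)
if 10 == 23:
    z = print(q) * (value * j)
else:
    num = 38 // z
value = value - 39
j = j + value
z = process(j)
j = j - (z > num)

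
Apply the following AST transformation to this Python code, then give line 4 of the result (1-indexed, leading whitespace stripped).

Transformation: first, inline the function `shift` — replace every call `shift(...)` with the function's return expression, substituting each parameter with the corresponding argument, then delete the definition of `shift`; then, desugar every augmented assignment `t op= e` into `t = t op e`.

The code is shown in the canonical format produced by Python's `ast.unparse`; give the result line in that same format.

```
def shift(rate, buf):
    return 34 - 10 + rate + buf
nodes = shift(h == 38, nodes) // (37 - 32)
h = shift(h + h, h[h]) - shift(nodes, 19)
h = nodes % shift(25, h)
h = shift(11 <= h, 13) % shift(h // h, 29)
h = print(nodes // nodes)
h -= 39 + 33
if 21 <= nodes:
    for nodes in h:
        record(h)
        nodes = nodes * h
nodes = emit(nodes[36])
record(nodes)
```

h = (34 - 10 + (11 <= h) + 13) % (34 - 10 + h // h + 29)

Transformed code:
nodes = (34 - 10 + (h == 38) + nodes) // (37 - 32)
h = 34 - 10 + (h + h) + h[h] - (34 - 10 + nodes + 19)
h = nodes % (34 - 10 + 25 + h)
h = (34 - 10 + (11 <= h) + 13) % (34 - 10 + h // h + 29)
h = print(nodes // nodes)
h = h - (39 + 33)
if 21 <= nodes:
    for nodes in h:
        record(h)
        nodes = nodes * h
nodes = emit(nodes[36])
record(nodes)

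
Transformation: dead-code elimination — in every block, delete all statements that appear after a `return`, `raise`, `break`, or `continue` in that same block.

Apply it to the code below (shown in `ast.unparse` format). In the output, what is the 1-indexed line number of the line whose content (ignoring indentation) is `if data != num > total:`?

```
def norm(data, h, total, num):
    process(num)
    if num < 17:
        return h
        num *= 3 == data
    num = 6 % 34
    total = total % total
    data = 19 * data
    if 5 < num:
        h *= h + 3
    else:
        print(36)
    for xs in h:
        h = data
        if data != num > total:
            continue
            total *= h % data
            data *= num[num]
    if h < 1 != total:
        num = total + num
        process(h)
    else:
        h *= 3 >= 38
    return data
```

14

Transformed code:
def norm(data, h, total, num):
    process(num)
    if num < 17:
        return h
    num = 6 % 34
    total = total % total
    data = 19 * data
    if 5 < num:
        h *= h + 3
    else:
        print(36)
    for xs in h:
        h = data
        if data != num > total:
            continue
    if h < 1 != total:
        num = total + num
        process(h)
    else:
        h *= 3 >= 38
    return data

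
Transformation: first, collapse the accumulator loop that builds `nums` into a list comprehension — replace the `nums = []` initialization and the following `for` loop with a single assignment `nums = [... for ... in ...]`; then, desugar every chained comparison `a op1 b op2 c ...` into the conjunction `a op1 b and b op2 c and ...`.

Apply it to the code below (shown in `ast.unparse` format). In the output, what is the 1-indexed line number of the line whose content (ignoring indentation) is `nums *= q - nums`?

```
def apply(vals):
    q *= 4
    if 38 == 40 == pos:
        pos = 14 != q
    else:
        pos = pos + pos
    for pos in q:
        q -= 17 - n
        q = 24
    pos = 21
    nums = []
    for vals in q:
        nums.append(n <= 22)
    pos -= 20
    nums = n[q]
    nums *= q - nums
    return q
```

14

Transformed code:
def apply(vals):
    q *= 4
    if 38 == 40 and 40 == pos:
        pos = 14 != q
    else:
        pos = pos + pos
    for pos in q:
        q -= 17 - n
        q = 24
    pos = 21
    nums = [n <= 22 for vals in q]
    pos -= 20
    nums = n[q]
    nums *= q - nums
    return q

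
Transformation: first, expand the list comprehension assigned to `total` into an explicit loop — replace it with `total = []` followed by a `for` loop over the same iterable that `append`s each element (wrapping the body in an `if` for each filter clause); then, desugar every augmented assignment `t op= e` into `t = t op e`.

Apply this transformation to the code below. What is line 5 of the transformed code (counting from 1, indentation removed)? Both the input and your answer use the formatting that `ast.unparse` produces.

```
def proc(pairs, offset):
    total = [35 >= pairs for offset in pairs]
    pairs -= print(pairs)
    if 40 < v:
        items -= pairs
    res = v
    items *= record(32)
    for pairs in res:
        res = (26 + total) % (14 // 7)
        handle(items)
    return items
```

pairs = pairs - print(pairs)

Transformed code:
def proc(pairs, offset):
    total = []
    for offset in pairs:
        total.append(35 >= pairs)
    pairs = pairs - print(pairs)
    if 40 < v:
        items = items - pairs
    res = v
    items = items * record(32)
    for pairs in res:
        res = (26 + total) % (14 // 7)
        handle(items)
    return items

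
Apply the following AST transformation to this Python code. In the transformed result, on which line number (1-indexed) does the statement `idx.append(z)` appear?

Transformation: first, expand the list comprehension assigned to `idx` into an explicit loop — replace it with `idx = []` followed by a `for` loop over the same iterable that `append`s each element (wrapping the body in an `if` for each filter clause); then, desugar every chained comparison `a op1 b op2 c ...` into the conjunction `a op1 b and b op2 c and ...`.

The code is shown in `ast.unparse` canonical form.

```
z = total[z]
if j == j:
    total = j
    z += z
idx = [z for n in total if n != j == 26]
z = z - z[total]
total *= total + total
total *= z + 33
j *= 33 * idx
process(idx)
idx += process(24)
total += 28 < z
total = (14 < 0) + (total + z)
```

8

Transformed code:
z = total[z]
if j == j:
    total = j
    z += z
idx = []
for n in total:
    if n != j and j == 26:
        idx.append(z)
z = z - z[total]
total *= total + total
total *= z + 33
j *= 33 * idx
process(idx)
idx += process(24)
total += 28 < z
total = (14 < 0) + (total + z)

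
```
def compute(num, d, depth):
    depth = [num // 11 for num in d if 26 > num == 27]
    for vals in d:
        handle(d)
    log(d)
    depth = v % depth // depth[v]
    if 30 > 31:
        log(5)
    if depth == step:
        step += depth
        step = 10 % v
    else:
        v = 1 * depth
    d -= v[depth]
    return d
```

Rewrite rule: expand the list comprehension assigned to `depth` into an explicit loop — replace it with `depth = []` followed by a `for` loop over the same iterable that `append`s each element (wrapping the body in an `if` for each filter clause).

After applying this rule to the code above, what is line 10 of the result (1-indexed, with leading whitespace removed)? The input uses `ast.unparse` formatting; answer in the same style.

Transformed code:
def compute(num, d, depth):
    depth = []
    for num in d:
        if 26 > num == 27:
            depth.append(num // 11)
    for vals in d:
        handle(d)
    log(d)
    depth = v % depth // depth[v]
    if 30 > 31:
        log(5)
    if depth == step:
        step += depth
        step = 10 % v
    else:
        v = 1 * depth
    d -= v[depth]
    return d

if 30 > 31:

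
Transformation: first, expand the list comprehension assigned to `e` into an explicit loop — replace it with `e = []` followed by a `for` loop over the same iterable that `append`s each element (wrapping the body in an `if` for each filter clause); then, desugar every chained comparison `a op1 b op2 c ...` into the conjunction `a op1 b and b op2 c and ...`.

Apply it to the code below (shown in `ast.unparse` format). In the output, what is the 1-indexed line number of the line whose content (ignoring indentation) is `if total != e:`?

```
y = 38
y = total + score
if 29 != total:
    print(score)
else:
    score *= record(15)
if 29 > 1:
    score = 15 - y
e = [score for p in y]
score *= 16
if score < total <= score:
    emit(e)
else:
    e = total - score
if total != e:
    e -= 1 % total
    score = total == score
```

Transformed code:
y = 38
y = total + score
if 29 != total:
    print(score)
else:
    score *= record(15)
if 29 > 1:
    score = 15 - y
e = []
for p in y:
    e.append(score)
score *= 16
if score < total and total <= score:
    emit(e)
else:
    e = total - score
if total != e:
    e -= 1 % total
    score = total == score

17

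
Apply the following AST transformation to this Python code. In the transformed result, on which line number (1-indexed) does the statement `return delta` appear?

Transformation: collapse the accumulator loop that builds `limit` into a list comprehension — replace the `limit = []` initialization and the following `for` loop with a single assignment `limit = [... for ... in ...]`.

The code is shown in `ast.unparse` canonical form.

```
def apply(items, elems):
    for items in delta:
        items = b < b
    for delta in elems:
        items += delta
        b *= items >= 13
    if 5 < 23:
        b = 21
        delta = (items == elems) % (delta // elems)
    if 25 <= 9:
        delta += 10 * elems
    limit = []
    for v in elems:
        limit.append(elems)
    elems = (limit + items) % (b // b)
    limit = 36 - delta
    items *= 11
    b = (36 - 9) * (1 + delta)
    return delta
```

Transformed code:
def apply(items, elems):
    for items in delta:
        items = b < b
    for delta in elems:
        items += delta
        b *= items >= 13
    if 5 < 23:
        b = 21
        delta = (items == elems) % (delta // elems)
    if 25 <= 9:
        delta += 10 * elems
    limit = [elems for v in elems]
    elems = (limit + items) % (b // b)
    limit = 36 - delta
    items *= 11
    b = (36 - 9) * (1 + delta)
    return delta

17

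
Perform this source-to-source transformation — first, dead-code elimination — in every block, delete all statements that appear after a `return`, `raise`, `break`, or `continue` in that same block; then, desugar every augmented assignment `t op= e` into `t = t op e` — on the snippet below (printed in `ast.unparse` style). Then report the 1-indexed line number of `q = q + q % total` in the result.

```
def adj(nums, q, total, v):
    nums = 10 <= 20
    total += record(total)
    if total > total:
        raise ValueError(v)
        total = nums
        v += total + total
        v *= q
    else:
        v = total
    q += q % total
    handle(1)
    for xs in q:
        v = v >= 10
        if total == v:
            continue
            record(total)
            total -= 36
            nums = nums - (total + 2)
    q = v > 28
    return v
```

8

Transformed code:
def adj(nums, q, total, v):
    nums = 10 <= 20
    total = total + record(total)
    if total > total:
        raise ValueError(v)
    else:
        v = total
    q = q + q % total
    handle(1)
    for xs in q:
        v = v >= 10
        if total == v:
            continue
    q = v > 28
    return v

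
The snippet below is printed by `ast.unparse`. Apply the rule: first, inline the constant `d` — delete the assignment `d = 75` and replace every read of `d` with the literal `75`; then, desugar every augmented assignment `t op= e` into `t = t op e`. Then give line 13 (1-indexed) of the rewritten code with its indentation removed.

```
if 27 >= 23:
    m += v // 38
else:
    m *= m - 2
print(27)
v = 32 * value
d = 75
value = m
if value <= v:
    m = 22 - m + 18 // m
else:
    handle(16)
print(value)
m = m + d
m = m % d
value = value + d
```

m = m + 75

Transformed code:
if 27 >= 23:
    m = m + v // 38
else:
    m = m * (m - 2)
print(27)
v = 32 * value
value = m
if value <= v:
    m = 22 - m + 18 // m
else:
    handle(16)
print(value)
m = m + 75
m = m % 75
value = value + 75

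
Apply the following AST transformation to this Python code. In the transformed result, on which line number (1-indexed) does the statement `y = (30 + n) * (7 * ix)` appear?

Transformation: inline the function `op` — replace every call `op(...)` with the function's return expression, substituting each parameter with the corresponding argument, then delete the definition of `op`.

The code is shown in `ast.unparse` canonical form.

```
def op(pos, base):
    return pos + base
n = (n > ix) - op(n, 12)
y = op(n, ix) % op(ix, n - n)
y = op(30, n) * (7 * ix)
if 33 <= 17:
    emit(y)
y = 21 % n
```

3

Transformed code:
n = (n > ix) - (n + 12)
y = (n + ix) % (ix + (n - n))
y = (30 + n) * (7 * ix)
if 33 <= 17:
    emit(y)
y = 21 % n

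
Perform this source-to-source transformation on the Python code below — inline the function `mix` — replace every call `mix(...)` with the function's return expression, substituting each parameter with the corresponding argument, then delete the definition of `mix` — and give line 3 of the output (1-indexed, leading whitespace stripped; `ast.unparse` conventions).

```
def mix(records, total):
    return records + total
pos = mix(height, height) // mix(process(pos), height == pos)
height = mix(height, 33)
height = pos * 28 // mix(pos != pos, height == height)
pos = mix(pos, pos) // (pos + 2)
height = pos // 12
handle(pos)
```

Transformed code:
pos = (height + height) // (process(pos) + (height == pos))
height = height + 33
height = pos * 28 // ((pos != pos) + (height == height))
pos = (pos + pos) // (pos + 2)
height = pos // 12
handle(pos)

height = pos * 28 // ((pos != pos) + (height == height))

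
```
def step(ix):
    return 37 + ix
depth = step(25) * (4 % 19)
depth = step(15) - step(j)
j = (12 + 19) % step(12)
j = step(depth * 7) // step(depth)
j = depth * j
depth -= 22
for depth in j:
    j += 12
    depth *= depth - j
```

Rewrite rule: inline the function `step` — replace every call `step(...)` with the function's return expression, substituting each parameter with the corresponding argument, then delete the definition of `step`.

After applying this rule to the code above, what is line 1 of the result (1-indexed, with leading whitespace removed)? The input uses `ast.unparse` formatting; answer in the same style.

Transformed code:
depth = (37 + 25) * (4 % 19)
depth = 37 + 15 - (37 + j)
j = (12 + 19) % (37 + 12)
j = (37 + depth * 7) // (37 + depth)
j = depth * j
depth -= 22
for depth in j:
    j += 12
    depth *= depth - j

depth = (37 + 25) * (4 % 19)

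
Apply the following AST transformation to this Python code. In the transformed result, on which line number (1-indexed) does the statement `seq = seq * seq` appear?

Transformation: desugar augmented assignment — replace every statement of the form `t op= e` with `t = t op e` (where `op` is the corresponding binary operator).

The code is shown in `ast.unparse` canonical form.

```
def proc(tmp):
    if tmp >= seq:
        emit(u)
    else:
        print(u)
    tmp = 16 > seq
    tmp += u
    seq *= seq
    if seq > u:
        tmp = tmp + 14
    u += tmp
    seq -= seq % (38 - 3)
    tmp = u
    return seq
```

Transformed code:
def proc(tmp):
    if tmp >= seq:
        emit(u)
    else:
        print(u)
    tmp = 16 > seq
    tmp = tmp + u
    seq = seq * seq
    if seq > u:
        tmp = tmp + 14
    u = u + tmp
    seq = seq - seq % (38 - 3)
    tmp = u
    return seq

8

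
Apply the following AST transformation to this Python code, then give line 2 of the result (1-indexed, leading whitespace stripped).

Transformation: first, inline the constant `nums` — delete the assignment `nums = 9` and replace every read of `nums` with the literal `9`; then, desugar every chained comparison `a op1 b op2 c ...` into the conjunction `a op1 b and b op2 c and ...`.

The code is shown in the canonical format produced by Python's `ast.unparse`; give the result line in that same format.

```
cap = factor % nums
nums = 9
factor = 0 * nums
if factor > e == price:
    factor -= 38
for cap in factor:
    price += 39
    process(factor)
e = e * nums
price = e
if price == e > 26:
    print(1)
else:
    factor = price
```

factor = 0 * 9

Transformed code:
cap = factor % 9
factor = 0 * 9
if factor > e and e == price:
    factor -= 38
for cap in factor:
    price += 39
    process(factor)
e = e * 9
price = e
if price == e and e > 26:
    print(1)
else:
    factor = price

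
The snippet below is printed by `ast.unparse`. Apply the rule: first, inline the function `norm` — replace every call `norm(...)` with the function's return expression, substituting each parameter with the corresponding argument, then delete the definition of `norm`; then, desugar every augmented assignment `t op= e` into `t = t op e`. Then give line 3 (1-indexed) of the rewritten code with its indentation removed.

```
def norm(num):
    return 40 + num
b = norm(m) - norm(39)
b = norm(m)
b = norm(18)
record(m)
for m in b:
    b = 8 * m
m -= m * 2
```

Transformed code:
b = 40 + m - (40 + 39)
b = 40 + m
b = 40 + 18
record(m)
for m in b:
    b = 8 * m
m = m - m * 2

b = 40 + 18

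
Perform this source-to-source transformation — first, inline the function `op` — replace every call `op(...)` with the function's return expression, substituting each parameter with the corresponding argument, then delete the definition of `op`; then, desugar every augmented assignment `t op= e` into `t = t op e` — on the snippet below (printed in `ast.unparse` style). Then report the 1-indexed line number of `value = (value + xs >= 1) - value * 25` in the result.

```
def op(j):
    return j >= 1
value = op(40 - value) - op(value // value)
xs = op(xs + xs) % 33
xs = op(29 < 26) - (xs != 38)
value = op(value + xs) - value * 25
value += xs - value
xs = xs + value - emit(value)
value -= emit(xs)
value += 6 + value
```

Transformed code:
value = (40 - value >= 1) - (value // value >= 1)
xs = (xs + xs >= 1) % 33
xs = ((29 < 26) >= 1) - (xs != 38)
value = (value + xs >= 1) - value * 25
value = value + (xs - value)
xs = xs + value - emit(value)
value = value - emit(xs)
value = value + (6 + value)

4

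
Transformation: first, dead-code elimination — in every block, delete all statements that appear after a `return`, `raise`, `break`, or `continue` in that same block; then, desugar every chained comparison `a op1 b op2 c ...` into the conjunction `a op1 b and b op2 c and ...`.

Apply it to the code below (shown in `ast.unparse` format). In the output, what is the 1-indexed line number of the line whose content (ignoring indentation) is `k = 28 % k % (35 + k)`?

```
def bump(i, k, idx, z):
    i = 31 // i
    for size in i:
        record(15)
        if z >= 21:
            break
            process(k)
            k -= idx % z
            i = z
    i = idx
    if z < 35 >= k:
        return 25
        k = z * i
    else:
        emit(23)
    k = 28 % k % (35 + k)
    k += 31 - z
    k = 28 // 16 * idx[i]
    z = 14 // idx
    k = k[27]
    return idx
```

Transformed code:
def bump(i, k, idx, z):
    i = 31 // i
    for size in i:
        record(15)
        if z >= 21:
            break
    i = idx
    if z < 35 and 35 >= k:
        return 25
    else:
        emit(23)
    k = 28 % k % (35 + k)
    k += 31 - z
    k = 28 // 16 * idx[i]
    z = 14 // idx
    k = k[27]
    return idx

12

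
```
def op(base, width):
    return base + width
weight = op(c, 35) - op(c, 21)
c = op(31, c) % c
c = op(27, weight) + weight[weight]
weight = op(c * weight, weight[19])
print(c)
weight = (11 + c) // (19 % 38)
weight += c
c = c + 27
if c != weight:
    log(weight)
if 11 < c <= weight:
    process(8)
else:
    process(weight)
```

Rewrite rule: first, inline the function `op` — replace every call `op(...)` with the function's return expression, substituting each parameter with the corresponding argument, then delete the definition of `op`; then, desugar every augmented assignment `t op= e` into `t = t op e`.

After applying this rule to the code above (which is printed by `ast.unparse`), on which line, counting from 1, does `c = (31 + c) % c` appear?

Transformed code:
weight = c + 35 - (c + 21)
c = (31 + c) % c
c = 27 + weight + weight[weight]
weight = c * weight + weight[19]
print(c)
weight = (11 + c) // (19 % 38)
weight = weight + c
c = c + 27
if c != weight:
    log(weight)
if 11 < c <= weight:
    process(8)
else:
    process(weight)

2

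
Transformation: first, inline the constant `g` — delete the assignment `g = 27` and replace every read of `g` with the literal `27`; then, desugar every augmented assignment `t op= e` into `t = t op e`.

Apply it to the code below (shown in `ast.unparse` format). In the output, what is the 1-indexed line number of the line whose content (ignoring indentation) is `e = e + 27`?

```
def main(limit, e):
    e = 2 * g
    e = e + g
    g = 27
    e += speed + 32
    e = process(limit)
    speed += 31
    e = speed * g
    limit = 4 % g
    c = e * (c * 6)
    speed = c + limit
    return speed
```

3

Transformed code:
def main(limit, e):
    e = 2 * 27
    e = e + 27
    e = e + (speed + 32)
    e = process(limit)
    speed = speed + 31
    e = speed * 27
    limit = 4 % 27
    c = e * (c * 6)
    speed = c + limit
    return speed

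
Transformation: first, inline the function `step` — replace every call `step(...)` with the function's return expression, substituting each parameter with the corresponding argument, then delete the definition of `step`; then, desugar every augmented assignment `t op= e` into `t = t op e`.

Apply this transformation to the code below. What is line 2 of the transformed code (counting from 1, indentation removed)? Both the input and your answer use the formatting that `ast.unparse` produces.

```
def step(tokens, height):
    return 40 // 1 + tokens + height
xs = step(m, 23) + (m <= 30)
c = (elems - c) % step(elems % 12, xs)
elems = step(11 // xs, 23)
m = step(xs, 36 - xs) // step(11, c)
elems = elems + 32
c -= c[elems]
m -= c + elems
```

Transformed code:
xs = 40 // 1 + m + 23 + (m <= 30)
c = (elems - c) % (40 // 1 + elems % 12 + xs)
elems = 40 // 1 + 11 // xs + 23
m = (40 // 1 + xs + (36 - xs)) // (40 // 1 + 11 + c)
elems = elems + 32
c = c - c[elems]
m = m - (c + elems)

c = (elems - c) % (40 // 1 + elems % 12 + xs)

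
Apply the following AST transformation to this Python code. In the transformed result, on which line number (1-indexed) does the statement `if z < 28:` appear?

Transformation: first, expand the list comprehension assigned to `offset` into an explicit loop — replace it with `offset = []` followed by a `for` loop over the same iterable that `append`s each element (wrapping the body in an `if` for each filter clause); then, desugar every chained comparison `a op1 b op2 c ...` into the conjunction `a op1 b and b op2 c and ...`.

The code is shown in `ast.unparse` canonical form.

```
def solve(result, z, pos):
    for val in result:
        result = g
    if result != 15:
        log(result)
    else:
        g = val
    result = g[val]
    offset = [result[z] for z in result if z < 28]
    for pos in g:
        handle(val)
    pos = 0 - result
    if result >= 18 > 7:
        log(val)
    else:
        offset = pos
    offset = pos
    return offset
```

11

Transformed code:
def solve(result, z, pos):
    for val in result:
        result = g
    if result != 15:
        log(result)
    else:
        g = val
    result = g[val]
    offset = []
    for z in result:
        if z < 28:
            offset.append(result[z])
    for pos in g:
        handle(val)
    pos = 0 - result
    if result >= 18 and 18 > 7:
        log(val)
    else:
        offset = pos
    offset = pos
    return offset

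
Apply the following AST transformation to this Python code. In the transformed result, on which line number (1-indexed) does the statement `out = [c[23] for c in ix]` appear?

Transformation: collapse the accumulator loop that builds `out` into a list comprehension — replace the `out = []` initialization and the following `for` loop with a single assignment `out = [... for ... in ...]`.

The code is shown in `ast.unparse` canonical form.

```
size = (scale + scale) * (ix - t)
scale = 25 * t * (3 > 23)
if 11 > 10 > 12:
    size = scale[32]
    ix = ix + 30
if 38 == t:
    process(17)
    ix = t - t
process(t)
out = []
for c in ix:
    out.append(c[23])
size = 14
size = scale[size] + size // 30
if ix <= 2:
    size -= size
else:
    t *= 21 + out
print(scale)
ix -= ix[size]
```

10

Transformed code:
size = (scale + scale) * (ix - t)
scale = 25 * t * (3 > 23)
if 11 > 10 > 12:
    size = scale[32]
    ix = ix + 30
if 38 == t:
    process(17)
    ix = t - t
process(t)
out = [c[23] for c in ix]
size = 14
size = scale[size] + size // 30
if ix <= 2:
    size -= size
else:
    t *= 21 + out
print(scale)
ix -= ix[size]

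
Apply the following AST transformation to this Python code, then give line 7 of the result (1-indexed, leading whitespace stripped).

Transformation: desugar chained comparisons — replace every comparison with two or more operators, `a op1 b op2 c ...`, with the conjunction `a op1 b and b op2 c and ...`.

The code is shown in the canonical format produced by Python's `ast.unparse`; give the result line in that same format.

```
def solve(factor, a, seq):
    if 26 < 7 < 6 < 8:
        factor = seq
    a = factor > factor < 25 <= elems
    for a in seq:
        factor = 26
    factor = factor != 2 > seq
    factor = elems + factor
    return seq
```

Transformed code:
def solve(factor, a, seq):
    if 26 < 7 and 7 < 6 and (6 < 8):
        factor = seq
    a = factor > factor and factor < 25 and (25 <= elems)
    for a in seq:
        factor = 26
    factor = factor != 2 and 2 > seq
    factor = elems + factor
    return seq

factor = factor != 2 and 2 > seq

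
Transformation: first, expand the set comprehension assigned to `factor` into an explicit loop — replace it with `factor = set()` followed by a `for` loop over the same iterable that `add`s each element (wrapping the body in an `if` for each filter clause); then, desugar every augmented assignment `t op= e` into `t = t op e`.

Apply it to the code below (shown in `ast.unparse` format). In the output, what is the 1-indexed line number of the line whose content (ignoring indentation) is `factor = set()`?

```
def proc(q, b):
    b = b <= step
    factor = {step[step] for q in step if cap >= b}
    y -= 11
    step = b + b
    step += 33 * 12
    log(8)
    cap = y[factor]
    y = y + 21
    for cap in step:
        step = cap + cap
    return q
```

Transformed code:
def proc(q, b):
    b = b <= step
    factor = set()
    for q in step:
        if cap >= b:
            factor.add(step[step])
    y = y - 11
    step = b + b
    step = step + 33 * 12
    log(8)
    cap = y[factor]
    y = y + 21
    for cap in step:
        step = cap + cap
    return q

3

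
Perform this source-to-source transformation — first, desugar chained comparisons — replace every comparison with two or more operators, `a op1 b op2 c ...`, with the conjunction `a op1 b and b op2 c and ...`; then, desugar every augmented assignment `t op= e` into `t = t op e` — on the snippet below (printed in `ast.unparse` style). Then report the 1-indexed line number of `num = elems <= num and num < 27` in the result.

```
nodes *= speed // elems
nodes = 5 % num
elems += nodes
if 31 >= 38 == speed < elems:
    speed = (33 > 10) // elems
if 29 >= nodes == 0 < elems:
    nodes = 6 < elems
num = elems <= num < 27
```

Transformed code:
nodes = nodes * (speed // elems)
nodes = 5 % num
elems = elems + nodes
if 31 >= 38 and 38 == speed and (speed < elems):
    speed = (33 > 10) // elems
if 29 >= nodes and nodes == 0 and (0 < elems):
    nodes = 6 < elems
num = elems <= num and num < 27

8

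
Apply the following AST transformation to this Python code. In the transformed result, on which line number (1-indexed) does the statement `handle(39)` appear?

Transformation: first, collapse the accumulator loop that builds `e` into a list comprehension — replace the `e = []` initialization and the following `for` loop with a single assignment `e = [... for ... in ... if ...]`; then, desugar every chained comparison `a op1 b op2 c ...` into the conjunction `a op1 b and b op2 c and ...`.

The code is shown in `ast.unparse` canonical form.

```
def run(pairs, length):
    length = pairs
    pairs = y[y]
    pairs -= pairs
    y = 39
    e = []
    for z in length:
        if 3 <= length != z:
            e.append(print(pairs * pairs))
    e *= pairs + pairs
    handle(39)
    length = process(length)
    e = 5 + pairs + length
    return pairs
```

8

Transformed code:
def run(pairs, length):
    length = pairs
    pairs = y[y]
    pairs -= pairs
    y = 39
    e = [print(pairs * pairs) for z in length if 3 <= length and length != z]
    e *= pairs + pairs
    handle(39)
    length = process(length)
    e = 5 + pairs + length
    return pairs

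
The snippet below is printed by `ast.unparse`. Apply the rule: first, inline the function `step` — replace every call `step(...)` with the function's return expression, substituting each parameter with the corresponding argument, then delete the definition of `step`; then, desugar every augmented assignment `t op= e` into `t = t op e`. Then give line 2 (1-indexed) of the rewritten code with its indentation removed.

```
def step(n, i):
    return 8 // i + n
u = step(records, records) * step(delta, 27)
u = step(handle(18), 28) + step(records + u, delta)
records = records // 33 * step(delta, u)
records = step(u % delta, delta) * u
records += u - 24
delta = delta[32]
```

Transformed code:
u = (8 // records + records) * (8 // 27 + delta)
u = 8 // 28 + handle(18) + (8 // delta + (records + u))
records = records // 33 * (8 // u + delta)
records = (8 // delta + u % delta) * u
records = records + (u - 24)
delta = delta[32]

u = 8 // 28 + handle(18) + (8 // delta + (records + u))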